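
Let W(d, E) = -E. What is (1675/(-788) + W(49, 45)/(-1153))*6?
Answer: -5687445/454282 ≈ -12.520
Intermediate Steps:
(1675/(-788) + W(49, 45)/(-1153))*6 = (1675/(-788) - 1*45/(-1153))*6 = (1675*(-1/788) - 45*(-1/1153))*6 = (-1675/788 + 45/1153)*6 = -1895815/908564*6 = -5687445/454282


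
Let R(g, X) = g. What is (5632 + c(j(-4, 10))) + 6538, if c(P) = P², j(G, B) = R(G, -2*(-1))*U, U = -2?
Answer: 12234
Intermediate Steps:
j(G, B) = -2*G (j(G, B) = G*(-2) = -2*G)
(5632 + c(j(-4, 10))) + 6538 = (5632 + (-2*(-4))²) + 6538 = (5632 + 8²) + 6538 = (5632 + 64) + 6538 = 5696 + 6538 = 12234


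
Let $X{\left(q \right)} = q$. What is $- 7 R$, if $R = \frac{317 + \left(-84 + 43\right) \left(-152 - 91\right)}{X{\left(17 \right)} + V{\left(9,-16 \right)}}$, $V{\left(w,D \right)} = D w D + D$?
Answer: $- \frac{14392}{461} \approx -31.219$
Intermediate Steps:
$V{\left(w,D \right)} = D + w D^{2}$ ($V{\left(w,D \right)} = w D^{2} + D = D + w D^{2}$)
$R = \frac{2056}{461}$ ($R = \frac{317 + \left(-84 + 43\right) \left(-152 - 91\right)}{17 - 16 \left(1 - 144\right)} = \frac{317 - -9963}{17 - 16 \left(1 - 144\right)} = \frac{317 + 9963}{17 - -2288} = \frac{10280}{17 + 2288} = \frac{10280}{2305} = 10280 \cdot \frac{1}{2305} = \frac{2056}{461} \approx 4.4599$)
$- 7 R = \left(-7\right) \frac{2056}{461} = - \frac{14392}{461}$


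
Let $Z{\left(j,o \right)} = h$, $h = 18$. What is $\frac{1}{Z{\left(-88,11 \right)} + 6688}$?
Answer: $\frac{1}{6706} \approx 0.00014912$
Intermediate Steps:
$Z{\left(j,o \right)} = 18$
$\frac{1}{Z{\left(-88,11 \right)} + 6688} = \frac{1}{18 + 6688} = \frac{1}{6706}$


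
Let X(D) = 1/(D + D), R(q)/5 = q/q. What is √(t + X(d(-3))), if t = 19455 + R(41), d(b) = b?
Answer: √700554/6 ≈ 139.50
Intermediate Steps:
R(q) = 5 (R(q) = 5*(q/q) = 5*1 = 5)
X(D) = 1/(2*D)
t = 19460 (t = 19455 + 5 = 19460)
√(t + X(d(-3))) = √(19460 + (½)/(-3)) = √(19460 + (½)*(-⅓)) = √(19460 - ⅙) = √(116759/6) = √700554/6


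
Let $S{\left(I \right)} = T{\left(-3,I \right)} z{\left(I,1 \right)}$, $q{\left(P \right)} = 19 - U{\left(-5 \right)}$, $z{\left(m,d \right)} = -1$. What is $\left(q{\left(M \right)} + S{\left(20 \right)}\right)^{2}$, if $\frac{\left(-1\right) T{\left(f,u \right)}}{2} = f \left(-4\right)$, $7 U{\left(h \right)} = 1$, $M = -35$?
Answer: $\frac{90000}{49} \approx 1836.7$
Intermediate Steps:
$U{\left(h \right)} = \frac{1}{7}$ ($U{\left(h \right)} = \frac{1}{7} \cdot 1 = \frac{1}{7}$)
$q{\left(P \right)} = \frac{132}{7}$ ($q{\left(P \right)} = 19 - \frac{1}{7} = \frac{132}{7}$)
$T{\left(f,u \right)} = 8 f$ ($T{\left(f,u \right)} = - 2 f \left(-4\right) = - 2 \left(- 4 f\right) = 8 f$)
$S{\left(I \right)} = 24$ ($S{\left(I \right)} = 8 \left(-3\right) \left(-1\right) = \left(-24\right) \left(-1\right) = 24$)
$\left(q{\left(M \right)} + S{\left(20 \right)}\right)^{2} = \left(\frac{132}{7} + 24\right)^{2} = \left(\frac{300}{7}\right)^{2} = \frac{90000}{49}$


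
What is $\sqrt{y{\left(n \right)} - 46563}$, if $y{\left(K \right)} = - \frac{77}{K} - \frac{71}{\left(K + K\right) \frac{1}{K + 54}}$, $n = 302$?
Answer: $\frac{i \sqrt{4250571782}}{302} \approx 215.88 i$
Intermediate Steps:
$y{\left(K \right)} = - \frac{77}{K} - \frac{71 \left(54 + K\right)}{2 K}$ ($y{\left(K \right)} = - \frac{77}{K} - \frac{71}{2 K \frac{1}{54 + K}} = - \frac{77}{K} - 71 \frac{54 + K}{2 K} = - \frac{77}{K} - \frac{71 \left(54 + K\right)}{2 K}$)
$\sqrt{y{\left(n \right)} - 46563} = \sqrt{\left(- \frac{71}{2} - \frac{1994}{302}\right) - 46563} = \sqrt{\left(- \frac{71}{2} - \frac{997}{151}\right) - 46563} = \sqrt{- \frac{12715}{302} - 46563} = \sqrt{- \frac{14074741}{302}} = \frac{i \sqrt{4250571782}}{302}$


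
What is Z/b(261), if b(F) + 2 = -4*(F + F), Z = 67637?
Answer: -67637/2090 ≈ -32.362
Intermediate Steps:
b(F) = -2 - 8*F (b(F) = -2 - 4*(F + F) = -2 - 8*F)
Z/b(261) = 67637/(-2 - 8*261) = 67637/(-2 - 2088) = 67637/(-2090) = 67637*(-1/2090) = -67637/2090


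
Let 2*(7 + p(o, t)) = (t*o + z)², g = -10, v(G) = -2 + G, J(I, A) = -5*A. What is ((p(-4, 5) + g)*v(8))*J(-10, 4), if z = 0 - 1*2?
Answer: -27000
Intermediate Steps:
z = -2 (z = 0 - 2 = -2)
p(o, t) = -7 + (-2 + o*t)²/2 (p(o, t) = -7 + (t*o - 2)²/2 = -7 + (o*t - 2)²/2 = -7 + (-2 + o*t)²/2)
((p(-4, 5) + g)*v(8))*J(-10, 4) = (((-7 + (-2 - 4*5)²/2) - 10)*(-2 + 8))*(-5*4) = (((-7 + (-2 - 20)²/2) - 10)*6)*(-20) = (((-7 + (½)*(-22)²) - 10)*6)*(-20) = (((-7 + (½)*484) - 10)*6)*(-20) = (((-7 + 242) - 10)*6)*(-20) = ((235 - 10)*6)*(-20) = (225*6)*(-20) = 1350*(-20) = -27000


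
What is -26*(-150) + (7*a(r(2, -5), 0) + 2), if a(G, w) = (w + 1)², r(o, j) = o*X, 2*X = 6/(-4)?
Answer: 3909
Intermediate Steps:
X = -¾ (X = (6/(-4))/2 = (6*(-¼))/2 = (½)*(-3/2) = -¾ ≈ -0.75000)
r(o, j) = -3*o/4 (r(o, j) = o*(-¾) = -3*o/4)
a(G, w) = (1 + w)²
-26*(-150) + (7*a(r(2, -5), 0) + 2) = -26*(-150) + (7*(1 + 0)² + 2) = 3900 + (7*1² + 2) = 3900 + (7*1 + 2) = 3900 + (7 + 2) = 3900 + 9 = 3909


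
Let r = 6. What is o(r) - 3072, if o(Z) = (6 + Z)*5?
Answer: -3012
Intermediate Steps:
o(Z) = 30 + 5*Z
o(r) - 3072 = (30 + 5*6) - 3072 = (30 + 30) - 3072 = 60 - 3072 = -3012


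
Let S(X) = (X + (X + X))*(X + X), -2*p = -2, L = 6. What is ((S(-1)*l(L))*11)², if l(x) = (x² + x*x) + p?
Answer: 23213124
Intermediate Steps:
p = 1 (p = -½*(-2) = 1)
l(x) = 1 + 2*x² (l(x) = (x² + x*x) + 1 = (x² + x²) + 1 = 2*x² + 1 = 1 + 2*x²)
S(X) = 6*X² (S(X) = (X + 2*X)*(2*X) = (3*X)*(2*X) = 6*X²)
((S(-1)*l(L))*11)² = (((6*(-1)²)*(1 + 2*6²))*11)² = (((6*1)*(1 + 2*36))*11)² = ((6*(1 + 72))*11)² = ((6*73)*11)² = (438*11)² = 4818² = 23213124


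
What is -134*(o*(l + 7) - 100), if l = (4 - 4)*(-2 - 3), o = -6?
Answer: 19028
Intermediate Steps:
l = 0 (l = 0*(-5) = 0)
-134*(o*(l + 7) - 100) = -134*(-6*(0 + 7) - 100) = -134*(-6*7 - 100) = -134*(-42 - 100) = -134*(-142) = 19028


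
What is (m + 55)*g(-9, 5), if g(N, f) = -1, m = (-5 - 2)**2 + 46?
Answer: -150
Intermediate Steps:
m = 95 (m = (-7)**2 + 46 = 49 + 46 = 95)
(m + 55)*g(-9, 5) = (95 + 55)*(-1) = 150*(-1) = -150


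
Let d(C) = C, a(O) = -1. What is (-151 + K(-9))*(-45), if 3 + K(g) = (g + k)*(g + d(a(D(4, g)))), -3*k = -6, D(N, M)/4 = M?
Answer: 3780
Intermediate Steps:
D(N, M) = 4*M
k = 2 (k = -⅓*(-6) = 2)
K(g) = -3 + (-1 + g)*(2 + g) (K(g) = -3 + (g + 2)*(g - 1) = -3 + (2 + g)*(-1 + g) = -3 + (-1 + g)*(2 + g))
(-151 + K(-9))*(-45) = (-151 + (-5 - 9 + (-9)²))*(-45) = (-151 + (-5 - 9 + 81))*(-45) = (-151 + 67)*(-45) = -84*(-45) = 3780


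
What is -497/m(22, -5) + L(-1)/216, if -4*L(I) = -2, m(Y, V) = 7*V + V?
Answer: 26843/2160 ≈ 12.427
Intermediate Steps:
m(Y, V) = 8*V
L(I) = ½ (L(I) = -¼*(-2) = ½)
-497/m(22, -5) + L(-1)/216 = -497/(8*(-5)) + (½)/216 = -497/(-40) + (½)*(1/216) = -497*(-1/40) + 1/432 = 497/40 + 1/432 = 26843/2160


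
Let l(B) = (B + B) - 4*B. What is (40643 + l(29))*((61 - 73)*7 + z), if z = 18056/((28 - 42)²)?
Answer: 16152830/49 ≈ 3.2965e+5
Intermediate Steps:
l(B) = -2*B (l(B) = 2*B - 4*B = -2*B)
z = 4514/49 (z = 18056/((-14)²) = 18056/196 = 18056*(1/196) = 4514/49 ≈ 92.122)
(40643 + l(29))*((61 - 73)*7 + z) = (40643 - 2*29)*((61 - 73)*7 + 4514/49) = (40643 - 58)*(-12*7 + 4514/49) = 40585*(-84 + 4514/49) = 40585*(398/49) = 16152830/49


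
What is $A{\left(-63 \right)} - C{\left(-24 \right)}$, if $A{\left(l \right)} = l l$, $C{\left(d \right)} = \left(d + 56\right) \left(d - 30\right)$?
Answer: $5697$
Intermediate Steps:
$C{\left(d \right)} = \left(-30 + d\right) \left(56 + d\right)$ ($C{\left(d \right)} = \left(56 + d\right) \left(-30 + d\right) = \left(-30 + d\right) \left(56 + d\right)$)
$A{\left(l \right)} = l^{2}$
$A{\left(-63 \right)} - C{\left(-24 \right)} = \left(-63\right)^{2} - \left(-1680 + \left(-24\right)^{2} + 26 \left(-24\right)\right) = 3969 - \left(-1680 + 576 - 624\right) = 3969 - -1728 = 3969 + 1728 = 5697$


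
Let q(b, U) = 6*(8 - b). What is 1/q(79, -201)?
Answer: -1/426 ≈ -0.0023474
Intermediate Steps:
q(b, U) = 48 - 6*b
1/q(79, -201) = 1/(48 - 6*79) = 1/(48 - 474) = 1/(-426) = -1/426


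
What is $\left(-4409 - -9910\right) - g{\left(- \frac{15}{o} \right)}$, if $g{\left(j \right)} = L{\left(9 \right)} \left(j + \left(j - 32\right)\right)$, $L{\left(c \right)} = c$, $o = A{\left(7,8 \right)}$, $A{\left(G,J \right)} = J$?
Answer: $\frac{23291}{4} \approx 5822.8$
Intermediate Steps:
$o = 8$
$g{\left(j \right)} = -288 + 18 j$ ($g{\left(j \right)} = 9 \left(j + \left(j - 32\right)\right) = 9 \left(j + \left(-32 + j\right)\right) = 9 \left(-32 + 2 j\right) = -288 + 18 j$)
$\left(-4409 - -9910\right) - g{\left(- \frac{15}{o} \right)} = \left(-4409 - -9910\right) - \left(-288 + 18 \left(- \frac{15}{8}\right)\right) = \left(-4409 + 9910\right) - \left(-288 + 18 \left(\left(-15\right) \frac{1}{8}\right)\right) = 5501 - \left(-288 + 18 \left(- \frac{15}{8}\right)\right) = 5501 - \left(-288 - \frac{135}{4}\right) = 5501 - - \frac{1287}{4} = 5501 + \frac{1287}{4} = \frac{23291}{4}$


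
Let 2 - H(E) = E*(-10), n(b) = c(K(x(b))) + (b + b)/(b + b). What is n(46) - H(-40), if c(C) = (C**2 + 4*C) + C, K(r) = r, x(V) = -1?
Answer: 395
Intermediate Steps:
c(C) = C**2 + 5*C
n(b) = -3 (n(b) = -(5 - 1) + (b + b)/(b + b) = -1*4 + (2*b)/((2*b)) = -4 + (2*b)*(1/(2*b)) = -4 + 1 = -3)
H(E) = 2 + 10*E (H(E) = 2 - E*(-10) = 2 - (-10)*E = 2 + 10*E)
n(46) - H(-40) = -3 - (2 + 10*(-40)) = -3 - (2 - 400) = -3 - 1*(-398) = -3 + 398 = 395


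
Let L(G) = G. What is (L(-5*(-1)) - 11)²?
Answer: 36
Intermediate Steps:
(L(-5*(-1)) - 11)² = (-5*(-1) - 11)² = (5 - 11)² = (-6)² = 36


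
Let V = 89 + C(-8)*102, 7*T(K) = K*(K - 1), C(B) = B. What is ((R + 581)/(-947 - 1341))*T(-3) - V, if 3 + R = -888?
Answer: 1455919/2002 ≈ 727.23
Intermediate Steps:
R = -891 (R = -3 - 888 = -891)
T(K) = K*(-1 + K)/7 (T(K) = (K*(K - 1))/7 = (K*(-1 + K))/7 = K*(-1 + K)/7)
V = -727 (V = 89 - 8*102 = 89 - 816 = -727)
((R + 581)/(-947 - 1341))*T(-3) - V = ((-891 + 581)/(-947 - 1341))*((1/7)*(-3)*(-1 - 3)) - 1*(-727) = (-310/(-2288))*((1/7)*(-3)*(-4)) + 727 = -310*(-1/2288)*(12/7) + 727 = (155/1144)*(12/7) + 727 = 465/2002 + 727 = 1455919/2002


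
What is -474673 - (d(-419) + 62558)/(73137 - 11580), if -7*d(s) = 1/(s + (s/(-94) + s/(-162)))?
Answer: -320778162496129568/675786226983 ≈ -4.7467e+5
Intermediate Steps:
d(s) = -3807/(26201*s) (d(s) = -1/(7*(s + (s/(-94) + s/(-162)))) = -1/(7*(s + (s*(-1/94) + s*(-1/162)))) = -1/(7*(s + (-s/94 - s/162))) = -1/(7*(s - 64*s/3807)) = -3807/(3743*s)/7 = -3807/(26201*s))
-474673 - (d(-419) + 62558)/(73137 - 11580) = -474673 - (-3807/26201/(-419) + 62558)/(73137 - 11580) = -474673 - (-3807/26201*(-1/419) + 62558)/61557 = -474673 - (3807/10978219 + 62558)/61557 = -474673 - 686775428009/(10978219*61557) = -474673 - 1*686775428009/675786226983 = -474673 - 686775428009/675786226983 = -320778162496129568/675786226983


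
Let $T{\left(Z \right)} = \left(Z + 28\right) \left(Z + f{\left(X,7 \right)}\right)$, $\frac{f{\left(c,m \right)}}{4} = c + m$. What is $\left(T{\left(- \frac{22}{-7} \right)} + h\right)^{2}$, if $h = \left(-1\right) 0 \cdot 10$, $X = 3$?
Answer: $\frac{4334378896}{2401} \approx 1.8052 \cdot 10^{6}$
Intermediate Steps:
$h = 0$ ($h = 0 \cdot 10 = 0$)
$f{\left(c,m \right)} = 4 c + 4 m$ ($f{\left(c,m \right)} = 4 \left(c + m\right) = 4 c + 4 m$)
$T{\left(Z \right)} = \left(28 + Z\right) \left(40 + Z\right)$ ($T{\left(Z \right)} = \left(Z + 28\right) \left(Z + \left(4 \cdot 3 + 4 \cdot 7\right)\right) = \left(28 + Z\right) \left(Z + \left(12 + 28\right)\right) = \left(28 + Z\right) \left(Z + 40\right) = \left(28 + Z\right) \left(40 + Z\right)$)
$\left(T{\left(- \frac{22}{-7} \right)} + h\right)^{2} = \left(\left(1120 + \left(- \frac{22}{-7}\right)^{2} + 68 \left(- \frac{22}{-7}\right)\right) + 0\right)^{2} = \left(\left(1120 + \left(\left(-22\right) \left(- \frac{1}{7}\right)\right)^{2} + 68 \left(\left(-22\right) \left(- \frac{1}{7}\right)\right)\right) + 0\right)^{2} = \left(\left(1120 + \left(\frac{22}{7}\right)^{2} + 68 \cdot \frac{22}{7}\right) + 0\right)^{2} = \left(\left(1120 + \frac{484}{49} + \frac{1496}{7}\right) + 0\right)^{2} = \left(\frac{65836}{49} + 0\right)^{2} = \left(\frac{65836}{49}\right)^{2} = \frac{4334378896}{2401}$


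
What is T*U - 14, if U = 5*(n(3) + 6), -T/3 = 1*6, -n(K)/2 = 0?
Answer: -554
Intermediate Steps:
n(K) = 0 (n(K) = -2*0 = 0)
T = -18 (T = -3*6 = -18)
U = 30 (U = 5*(0 + 6) = 5*6 = 30)
T*U - 14 = -18*30 - 14 = -540 - 14 = -554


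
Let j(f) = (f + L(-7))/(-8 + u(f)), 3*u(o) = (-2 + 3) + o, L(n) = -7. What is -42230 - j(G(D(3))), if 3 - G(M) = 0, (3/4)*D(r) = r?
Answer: -211153/5 ≈ -42231.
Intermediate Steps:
D(r) = 4*r/3
u(o) = 1/3 + o/3 (u(o) = ((-2 + 3) + o)/3 = (1 + o)/3 = 1/3 + o/3)
G(M) = 3 (G(M) = 3 - 1*0 = 3 + 0 = 3)
j(f) = (-7 + f)/(-23/3 + f/3) (j(f) = (f - 7)/(-8 + (1/3 + f/3)) = (-7 + f)/(-23/3 + f/3))
-42230 - j(G(D(3))) = -42230 - 3*(-7 + 3)/(-23 + 3) = -42230 - 3*(-4)/(-20) = -42230 - 3*(-1)*(-4)/20 = -42230 - 1*3/5 = -42230 - 3/5 = -211153/5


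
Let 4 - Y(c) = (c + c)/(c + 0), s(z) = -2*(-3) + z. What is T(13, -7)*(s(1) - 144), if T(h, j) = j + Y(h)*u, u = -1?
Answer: 1233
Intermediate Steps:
s(z) = 6 + z
Y(c) = 2 (Y(c) = 4 - (c + c)/(c + 0) = 4 - 2*c/c = 4 - 1*2 = 4 - 2 = 2)
T(h, j) = -2 + j (T(h, j) = j + 2*(-1) = j - 2 = -2 + j)
T(13, -7)*(s(1) - 144) = (-2 - 7)*((6 + 1) - 144) = -9*(7 - 144) = -9*(-137) = 1233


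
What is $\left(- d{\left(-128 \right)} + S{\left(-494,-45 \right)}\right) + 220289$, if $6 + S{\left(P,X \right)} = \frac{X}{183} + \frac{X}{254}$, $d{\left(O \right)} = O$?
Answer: $\frac{3415041479}{15494} \approx 2.2041 \cdot 10^{5}$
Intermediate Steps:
$S{\left(P,X \right)} = -6 + \frac{437 X}{46482}$ ($S{\left(P,X \right)} = -6 + \left(\frac{X}{183} + \frac{X}{254}\right) = -6 + \frac{437 X}{46482}$)
$\left(- d{\left(-128 \right)} + S{\left(-494,-45 \right)}\right) + 220289 = \left(\left(-1\right) \left(-128\right) + \left(-6 + \frac{437}{46482} \left(-45\right)\right)\right) + 220289 = \left(128 - \frac{99519}{15494}\right) + 220289 = \frac{1883713}{15494} + 220289 = \frac{3415041479}{15494}$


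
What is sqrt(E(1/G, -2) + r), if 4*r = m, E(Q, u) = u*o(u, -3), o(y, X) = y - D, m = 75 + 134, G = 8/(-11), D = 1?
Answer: sqrt(233)/2 ≈ 7.6322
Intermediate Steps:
G = -8/11 (G = 8*(-1/11) = -8/11 ≈ -0.72727)
m = 209
o(y, X) = -1 + y (o(y, X) = y - 1*1 = y - 1 = -1 + y)
E(Q, u) = u*(-1 + u)
r = 209/4 (r = (1/4)*209 = 209/4 ≈ 52.250)
sqrt(E(1/G, -2) + r) = sqrt(-2*(-1 - 2) + 209/4) = sqrt(-2*(-3) + 209/4) = sqrt(6 + 209/4) = sqrt(233/4) = sqrt(233)/2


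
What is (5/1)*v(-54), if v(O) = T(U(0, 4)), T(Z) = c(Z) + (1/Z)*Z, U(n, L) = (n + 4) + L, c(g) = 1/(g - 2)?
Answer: 35/6 ≈ 5.8333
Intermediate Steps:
c(g) = 1/(-2 + g)
U(n, L) = 4 + L + n (U(n, L) = (4 + n) + L = 4 + L + n)
T(Z) = 1 + 1/(-2 + Z) (T(Z) = 1/(-2 + Z) + (1/Z)*Z = 1/(-2 + Z) + Z/Z = 1/(-2 + Z) + 1 = 1 + 1/(-2 + Z))
v(O) = 7/6 (v(O) = (-1 + (4 + 4 + 0))/(-2 + (4 + 4 + 0)) = (-1 + 8)/(-2 + 8) = 7/6)
(5/1)*v(-54) = (5/1)*(7/6) = (5*1)*(7/6) = 5*(7/6) = 35/6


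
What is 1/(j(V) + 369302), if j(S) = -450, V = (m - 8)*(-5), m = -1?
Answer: 1/368852 ≈ 2.7111e-6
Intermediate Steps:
V = 45 (V = (-1 - 8)*(-5) = -9*(-5) = 45)
1/(j(V) + 369302) = 1/(-450 + 369302) = 1/368852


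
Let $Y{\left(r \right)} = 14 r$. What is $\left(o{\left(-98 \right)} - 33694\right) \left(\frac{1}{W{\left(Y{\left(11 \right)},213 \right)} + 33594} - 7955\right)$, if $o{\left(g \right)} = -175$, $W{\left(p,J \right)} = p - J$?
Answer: $\frac{9035264424956}{33535} \approx 2.6943 \cdot 10^{8}$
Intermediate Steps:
$\left(o{\left(-98 \right)} - 33694\right) \left(\frac{1}{W{\left(Y{\left(11 \right)},213 \right)} + 33594} - 7955\right) = \left(-175 - 33694\right) \left(\frac{1}{\left(14 \cdot 11 - 213\right) + 33594} - 7955\right) = - 33869 \left(\frac{1}{\left(154 - 213\right) + 33594} - 7955\right) = - 33869 \left(\frac{1}{-59 + 33594} - 7955\right) = - 33869 \left(\frac{1}{33535} - 7955\right) = \left(-33869\right) \left(- \frac{266770924}{33535}\right) = \frac{9035264424956}{33535}$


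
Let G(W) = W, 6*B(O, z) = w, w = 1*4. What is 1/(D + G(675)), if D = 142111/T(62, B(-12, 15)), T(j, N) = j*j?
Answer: 3844/2736811 ≈ 0.0014046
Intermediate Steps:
w = 4
B(O, z) = 2/3 (B(O, z) = (1/6)*4 = 2/3)
T(j, N) = j**2
D = 142111/3844 (D = 142111/(62**2) = 142111/3844 ≈ 36.970)
1/(D + G(675)) = 1/(142111/3844 + 675) = 1/(2736811/3844) = 3844/2736811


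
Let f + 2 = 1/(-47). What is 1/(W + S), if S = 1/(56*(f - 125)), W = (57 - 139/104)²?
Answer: 226000320/700244094523 ≈ 0.00032275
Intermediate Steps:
W = 33512521/10816 (W = (57 - 139*1/104)² = (57 - 139/104)² = (5789/104)² = 33512521/10816 ≈ 3098.4)
f = -95/47 (f = -2 + 1/(-47) = -2 - 1/47 = -95/47 ≈ -2.0213)
S = -47/334320 (S = 1/(56*(-95/47 - 125)) = 1/(56*(-5970/47)) = 1/(-334320/47) = -47/334320 ≈ -0.00014058)
1/(W + S) = 1/(33512521/10816 - 47/334320) = 1/(700244094523/226000320) = 226000320/700244094523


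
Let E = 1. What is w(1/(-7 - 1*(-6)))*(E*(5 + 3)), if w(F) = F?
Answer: -8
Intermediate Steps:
w(1/(-7 - 1*(-6)))*(E*(5 + 3)) = (1*(5 + 3))/(-7 - 1*(-6)) = (1*8)/(-7 + 6) = 8/(-1) = -1*8 = -8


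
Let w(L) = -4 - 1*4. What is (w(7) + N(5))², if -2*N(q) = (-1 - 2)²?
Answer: 625/4 ≈ 156.25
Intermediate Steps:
N(q) = -9/2 (N(q) = -(-1 - 2)²/2 = -½*(-3)² = -½*9 = -9/2)
w(L) = -8 (w(L) = -4 - 4 = -8)
(w(7) + N(5))² = (-8 - 9/2)² = (-25/2)² = 625/4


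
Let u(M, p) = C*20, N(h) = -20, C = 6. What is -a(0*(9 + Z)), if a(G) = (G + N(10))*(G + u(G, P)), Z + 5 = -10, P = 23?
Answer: 2400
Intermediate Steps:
u(M, p) = 120 (u(M, p) = 6*20 = 120)
Z = -15 (Z = -5 - 10 = -15)
a(G) = (-20 + G)*(120 + G) (a(G) = (G - 20)*(G + 120) = (-20 + G)*(120 + G))
-a(0*(9 + Z)) = -(-2400 + (0*(9 - 15))² + 100*(0*(9 - 15))) = -(-2400 + (0*(-6))² + 100*(0*(-6))) = -(-2400 + 0² + 100*0) = -(-2400 + 0 + 0) = -1*(-2400) = 2400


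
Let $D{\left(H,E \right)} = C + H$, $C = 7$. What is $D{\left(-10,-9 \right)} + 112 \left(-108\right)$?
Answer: $-12099$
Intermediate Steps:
$D{\left(H,E \right)} = 7 + H$
$D{\left(-10,-9 \right)} + 112 \left(-108\right) = \left(7 - 10\right) + 112 \left(-108\right) = -3 - 12096 = -12099$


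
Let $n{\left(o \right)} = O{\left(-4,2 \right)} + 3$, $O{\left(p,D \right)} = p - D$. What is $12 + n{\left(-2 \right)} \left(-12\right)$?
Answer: $48$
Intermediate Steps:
$n{\left(o \right)} = -3$ ($n{\left(o \right)} = \left(-4 - 2\right) + 3 = -6 + 3 = -3$)
$12 + n{\left(-2 \right)} \left(-12\right) = 12 - -36 = 12 + 36 = 48$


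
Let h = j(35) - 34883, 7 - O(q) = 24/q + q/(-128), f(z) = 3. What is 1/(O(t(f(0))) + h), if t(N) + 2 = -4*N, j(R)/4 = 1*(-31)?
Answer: -448/15679281 ≈ -2.8573e-5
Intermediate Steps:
j(R) = -124 (j(R) = 4*(1*(-31)) = 4*(-31) = -124)
t(N) = -2 - 4*N
O(q) = 7 - 24/q + q/128 (O(q) = 7 - (24/q + q/(-128)) = 7 - (24/q + q*(-1/128)) = 7 - (24/q - q/128) = 7 + (-24/q + q/128) = 7 - 24/q + q/128)
h = -35007 (h = -124 - 34883 = -35007)
1/(O(t(f(0))) + h) = 1/((7 - 24/(-2 - 4*3) + (-2 - 4*3)/128) - 35007) = 1/((7 - 24/(-2 - 12) + (-2 - 12)/128) - 35007) = 1/((7 - 24/(-14) + (1/128)*(-14)) - 35007) = 1/((7 - 24*(-1/14) - 7/64) - 35007) = 1/((7 + 12/7 - 7/64) - 35007) = 1/(3855/448 - 35007) = 1/(-15679281/448) = -448/15679281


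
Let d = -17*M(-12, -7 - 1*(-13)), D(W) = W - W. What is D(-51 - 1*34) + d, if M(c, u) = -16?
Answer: 272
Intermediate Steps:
D(W) = 0
d = 272 (d = -17*(-16) = 272)
D(-51 - 1*34) + d = 0 + 272 = 272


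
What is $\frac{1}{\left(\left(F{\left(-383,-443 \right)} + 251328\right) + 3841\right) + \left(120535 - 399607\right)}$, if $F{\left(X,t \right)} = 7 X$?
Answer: $- \frac{1}{26584} \approx -3.7617 \cdot 10^{-5}$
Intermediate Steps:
$\frac{1}{\left(\left(F{\left(-383,-443 \right)} + 251328\right) + 3841\right) + \left(120535 - 399607\right)} = \frac{1}{\left(\left(7 \left(-383\right) + 251328\right) + 3841\right) + \left(120535 - 399607\right)} = \frac{1}{\left(\left(-2681 + 251328\right) + 3841\right) + \left(120535 - 399607\right)} = \frac{1}{\left(248647 + 3841\right) - 279072} = \frac{1}{252488 - 279072} = \frac{1}{-26584} = - \frac{1}{26584}$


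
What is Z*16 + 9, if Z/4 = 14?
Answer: 905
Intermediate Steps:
Z = 56 (Z = 4*14 = 56)
Z*16 + 9 = 56*16 + 9 = 896 + 9 = 905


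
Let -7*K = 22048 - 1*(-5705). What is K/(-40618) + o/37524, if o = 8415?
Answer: 572334477/1778174804 ≈ 0.32187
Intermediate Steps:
K = -27753/7 (K = -(22048 - 1*(-5705))/7 = -(22048 + 5705)/7 = -⅐*27753 = -27753/7 ≈ -3964.7)
K/(-40618) + o/37524 = -27753/7/(-40618) + 8415/37524 = -27753/7*(-1/40618) + 8415*(1/37524) = 27753/284326 + 2805/12508 = 572334477/1778174804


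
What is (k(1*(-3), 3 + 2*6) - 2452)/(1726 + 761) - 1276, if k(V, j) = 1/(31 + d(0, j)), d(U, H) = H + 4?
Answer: -158793199/124350 ≈ -1277.0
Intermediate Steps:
d(U, H) = 4 + H
k(V, j) = 1/(35 + j) (k(V, j) = 1/(31 + (4 + j)) = 1/(35 + j))
(k(1*(-3), 3 + 2*6) - 2452)/(1726 + 761) - 1276 = (1/(35 + (3 + 2*6)) - 2452)/(1726 + 761) - 1276 = (1/(35 + (3 + 12)) - 2452)/2487 - 1276 = (1/(35 + 15) - 2452)*(1/2487) - 1276 = (1/50 - 2452)*(1/2487) - 1276 = -122599/50*1/2487 - 1276 = -122599/124350 - 1276 = -158793199/124350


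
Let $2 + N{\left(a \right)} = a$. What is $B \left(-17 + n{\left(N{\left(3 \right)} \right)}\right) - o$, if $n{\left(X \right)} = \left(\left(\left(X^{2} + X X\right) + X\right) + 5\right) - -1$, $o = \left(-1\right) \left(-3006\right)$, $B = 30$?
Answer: $-3246$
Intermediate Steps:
$N{\left(a \right)} = -2 + a$
$o = 3006$
$n{\left(X \right)} = 6 + X + 2 X^{2}$ ($n{\left(X \right)} = \left(\left(\left(X^{2} + X^{2}\right) + X\right) + 5\right) + 1 = \left(\left(2 X^{2} + X\right) + 5\right) + 1 = \left(\left(X + 2 X^{2}\right) + 5\right) + 1 = \left(5 + X + 2 X^{2}\right) + 1 = 6 + X + 2 X^{2}$)
$B \left(-17 + n{\left(N{\left(3 \right)} \right)}\right) - o = 30 \left(-17 + \left(6 + \left(-2 + 3\right) + 2 \left(-2 + 3\right)^{2}\right)\right) - 3006 = 30 \left(-17 + \left(6 + 1 + 2 \cdot 1^{2}\right)\right) - 3006 = 30 \left(-17 + \left(6 + 1 + 2 \cdot 1\right)\right) - 3006 = 30 \left(-17 + \left(6 + 1 + 2\right)\right) - 3006 = 30 \left(-17 + 9\right) - 3006 = 30 \left(-8\right) - 3006 = -240 - 3006 = -3246$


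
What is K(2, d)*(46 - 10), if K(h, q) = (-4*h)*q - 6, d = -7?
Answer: 1800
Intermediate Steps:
K(h, q) = -6 - 4*h*q (K(h, q) = -4*h*q - 6 = -6 - 4*h*q)
K(2, d)*(46 - 10) = (-6 - 4*2*(-7))*(46 - 10) = (-6 + 56)*36 = 50*36 = 1800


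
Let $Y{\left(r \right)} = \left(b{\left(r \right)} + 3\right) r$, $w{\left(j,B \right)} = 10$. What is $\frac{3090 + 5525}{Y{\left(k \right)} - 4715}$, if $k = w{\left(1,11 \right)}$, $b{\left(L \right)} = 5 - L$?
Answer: $- \frac{1723}{947} \approx -1.8194$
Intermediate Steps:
$k = 10$
$Y{\left(r \right)} = r \left(8 - r\right)$ ($Y{\left(r \right)} = \left(\left(5 - r\right) + 3\right) r = \left(8 - r\right) r = r \left(8 - r\right)$)
$\frac{3090 + 5525}{Y{\left(k \right)} - 4715} = \frac{3090 + 5525}{10 \left(8 - 10\right) - 4715} = \frac{8615}{10 \left(8 - 10\right) - 4715} = \frac{8615}{10 \left(-2\right) - 4715} = \frac{8615}{-20 - 4715} = \frac{8615}{-4735} = 8615 \left(- \frac{1}{4735}\right) = - \frac{1723}{947}$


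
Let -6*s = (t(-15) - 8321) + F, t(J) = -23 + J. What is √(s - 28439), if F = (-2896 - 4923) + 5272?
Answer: 2*I*√59898/3 ≈ 163.16*I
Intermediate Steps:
F = -2547 (F = -7819 + 5272 = -2547)
s = 5453/3 (s = -(((-23 - 15) - 8321) - 2547)/6 = -((-38 - 8321) - 2547)/6 = -(-8359 - 2547)/6 = -⅙*(-10906) = 5453/3 ≈ 1817.7)
√(s - 28439) = √(5453/3 - 28439) = √(-79864/3) = 2*I*√59898/3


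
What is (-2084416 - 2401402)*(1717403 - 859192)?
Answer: -3849778351598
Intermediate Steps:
(-2084416 - 2401402)*(1717403 - 859192) = -4485818*858211 = -3849778351598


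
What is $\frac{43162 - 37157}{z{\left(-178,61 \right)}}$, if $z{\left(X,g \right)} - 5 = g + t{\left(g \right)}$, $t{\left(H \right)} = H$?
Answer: $\frac{6005}{127} \approx 47.283$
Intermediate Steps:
$z{\left(X,g \right)} = 5 + 2 g$ ($z{\left(X,g \right)} = 5 + \left(g + g\right) = 5 + 2 g$)
$\frac{43162 - 37157}{z{\left(-178,61 \right)}} = \frac{43162 - 37157}{5 + 2 \cdot 61} = \frac{6005}{5 + 122} = \frac{6005}{127}$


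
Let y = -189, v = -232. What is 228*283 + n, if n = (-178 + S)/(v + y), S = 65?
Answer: 27164717/421 ≈ 64524.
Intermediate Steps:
n = 113/421 (n = (-178 + 65)/(-232 - 189) = -113/(-421) = -113*(-1/421) = 113/421 ≈ 0.26841)
228*283 + n = 228*283 + 113/421 = 64524 + 113/421 = 27164717/421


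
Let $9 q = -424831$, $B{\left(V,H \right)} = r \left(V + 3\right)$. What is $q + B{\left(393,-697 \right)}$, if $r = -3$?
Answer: $- \frac{435523}{9} \approx -48391.0$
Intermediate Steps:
$B{\left(V,H \right)} = -9 - 3 V$ ($B{\left(V,H \right)} = - 3 \left(V + 3\right) = - 3 \left(3 + V\right) = -9 - 3 V$)
$q = - \frac{424831}{9}$ ($q = \frac{1}{9} \left(-424831\right) = - \frac{424831}{9} \approx -47203.0$)
$q + B{\left(393,-697 \right)} = - \frac{424831}{9} - 1188 = - \frac{435523}{9}$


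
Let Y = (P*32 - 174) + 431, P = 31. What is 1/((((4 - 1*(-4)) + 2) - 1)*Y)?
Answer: 1/11241 ≈ 8.8960e-5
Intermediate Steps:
Y = 1249 (Y = (31*32 - 174) + 431 = (992 - 174) + 431 = 818 + 431 = 1249)
1/((((4 - 1*(-4)) + 2) - 1)*Y) = 1/((((4 - 1*(-4)) + 2) - 1)*1249) = 1/((((4 + 4) + 2) - 1)*1249) = 1/(((8 + 2) - 1)*1249) = 1/((10 - 1)*1249) = 1/(9*1249) = 1/11241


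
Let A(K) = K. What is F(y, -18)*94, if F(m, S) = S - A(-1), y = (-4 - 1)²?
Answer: -1598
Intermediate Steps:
y = 25 (y = (-5)² = 25)
F(m, S) = 1 + S (F(m, S) = S - 1*(-1) = S + 1 = 1 + S)
F(y, -18)*94 = (1 - 18)*94 = -17*94 = -1598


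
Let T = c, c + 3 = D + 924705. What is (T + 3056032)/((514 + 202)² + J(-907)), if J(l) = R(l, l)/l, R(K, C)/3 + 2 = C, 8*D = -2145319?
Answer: 26938401571/3719853752 ≈ 7.2418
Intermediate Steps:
D = -2145319/8 (D = (⅛)*(-2145319) = -2145319/8 ≈ -2.6817e+5)
R(K, C) = -6 + 3*C
J(l) = (-6 + 3*l)/l
c = 5252297/8 (c = -3 + (-2145319/8 + 924705) = -3 + 5252321/8 = 5252297/8 ≈ 6.5654e+5)
T = 5252297/8 ≈ 6.5654e+5
(T + 3056032)/((514 + 202)² + J(-907)) = (5252297/8 + 3056032)/((514 + 202)² + (3 - 6/(-907))) = 29700553/(8*(716² + (3 - 6*(-1/907)))) = 29700553/(8*(512656 + (3 + 6/907))) = 29700553/(8*(512656 + 2727/907)) = 29700553/(8*(464981719/907)) = (29700553/8)*(907/464981719) = 26938401571/3719853752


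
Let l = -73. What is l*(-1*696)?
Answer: 50808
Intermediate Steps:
l*(-1*696) = -(-73)*696 = -73*(-696) = 50808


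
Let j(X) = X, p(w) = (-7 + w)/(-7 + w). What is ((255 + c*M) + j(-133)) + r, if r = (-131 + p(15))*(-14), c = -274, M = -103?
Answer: 30164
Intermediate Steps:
p(w) = 1
r = 1820 (r = (-131 + 1)*(-14) = -130*(-14) = 1820)
((255 + c*M) + j(-133)) + r = ((255 - 274*(-103)) - 133) + 1820 = ((255 + 28222) - 133) + 1820 = (28477 - 133) + 1820 = 28344 + 1820 = 30164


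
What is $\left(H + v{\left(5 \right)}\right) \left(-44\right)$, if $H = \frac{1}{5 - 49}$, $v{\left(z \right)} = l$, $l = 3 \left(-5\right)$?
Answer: $661$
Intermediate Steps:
$l = -15$
$v{\left(z \right)} = -15$
$H = - \frac{1}{44}$ ($H = \frac{1}{-44} = - \frac{1}{44} \approx -0.022727$)
$\left(H + v{\left(5 \right)}\right) \left(-44\right) = \left(- \frac{1}{44} - 15\right) \left(-44\right) = \left(- \frac{661}{44}\right) \left(-44\right) = 661$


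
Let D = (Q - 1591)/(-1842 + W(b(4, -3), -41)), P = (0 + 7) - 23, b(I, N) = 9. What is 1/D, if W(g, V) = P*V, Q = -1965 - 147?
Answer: 1186/3703 ≈ 0.32028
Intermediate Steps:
Q = -2112
P = -16 (P = 7 - 23 = -16)
W(g, V) = -16*V
D = 3703/1186 (D = (-2112 - 1591)/(-1842 - 16*(-41)) = -3703/(-1842 + 656) = -3703/(-1186) = -3703*(-1/1186) = 3703/1186 ≈ 3.1223)
1/D = 1/(3703/1186) = 1186/3703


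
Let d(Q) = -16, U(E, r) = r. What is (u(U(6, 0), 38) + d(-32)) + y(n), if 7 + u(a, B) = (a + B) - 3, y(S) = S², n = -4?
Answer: 28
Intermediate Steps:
u(a, B) = -10 + B + a (u(a, B) = -7 + ((a + B) - 3) = -7 + ((B + a) - 3) = -7 + (-3 + B + a) = -10 + B + a)
(u(U(6, 0), 38) + d(-32)) + y(n) = ((-10 + 38 + 0) - 16) + (-4)² = (28 - 16) + 16 = 12 + 16 = 28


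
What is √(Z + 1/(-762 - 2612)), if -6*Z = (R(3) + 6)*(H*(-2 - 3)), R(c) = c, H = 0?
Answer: I*√3374/3374 ≈ 0.017216*I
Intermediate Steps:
Z = 0 (Z = -(3 + 6)*0*(-2 - 3)/6 = -3*0*(-5)/2 = -3*0/2 = -⅙*0 = 0)
√(Z + 1/(-762 - 2612)) = √(0 + 1/(-762 - 2612)) = √(0 + 1/(-3374)) = √(0 - 1/3374) = √(-1/3374) = I*√3374/3374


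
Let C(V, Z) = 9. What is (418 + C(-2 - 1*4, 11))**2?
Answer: 182329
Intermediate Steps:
(418 + C(-2 - 1*4, 11))**2 = (418 + 9)**2 = 427**2 = 182329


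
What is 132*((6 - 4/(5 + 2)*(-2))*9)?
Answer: 59400/7 ≈ 8485.7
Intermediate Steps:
132*((6 - 4/(5 + 2)*(-2))*9) = 132*((6 - 4/7*(-2))*9) = 132*((6 + 8/7)*9) = 132*((50/7)*9) = 132*(450/7) = 59400/7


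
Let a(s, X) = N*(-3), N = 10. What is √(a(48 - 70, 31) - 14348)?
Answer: I*√14378 ≈ 119.91*I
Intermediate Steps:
a(s, X) = -30 (a(s, X) = 10*(-3) = -30)
√(a(48 - 70, 31) - 14348) = √(-30 - 14348) = √(-14378) = I*√14378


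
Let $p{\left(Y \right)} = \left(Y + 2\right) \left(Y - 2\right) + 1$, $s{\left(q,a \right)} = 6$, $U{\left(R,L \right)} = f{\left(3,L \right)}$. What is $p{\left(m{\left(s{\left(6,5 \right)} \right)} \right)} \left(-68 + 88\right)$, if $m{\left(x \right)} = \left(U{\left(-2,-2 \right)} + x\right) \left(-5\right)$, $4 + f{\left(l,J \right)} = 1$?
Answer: $4440$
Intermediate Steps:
$f{\left(l,J \right)} = -3$ ($f{\left(l,J \right)} = -4 + 1 = -3$)
$U{\left(R,L \right)} = -3$
$m{\left(x \right)} = 15 - 5 x$ ($m{\left(x \right)} = \left(-3 + x\right) \left(-5\right) = 15 - 5 x$)
$p{\left(Y \right)} = 1 + \left(-2 + Y\right) \left(2 + Y\right)$ ($p{\left(Y \right)} = \left(2 + Y\right) \left(-2 + Y\right) + 1 = \left(-2 + Y\right) \left(2 + Y\right) + 1 = 1 + \left(-2 + Y\right) \left(2 + Y\right)$)
$p{\left(m{\left(s{\left(6,5 \right)} \right)} \right)} \left(-68 + 88\right) = \left(-3 + \left(15 - 30\right)^{2}\right) \left(-68 + 88\right) = \left(-3 + \left(15 - 30\right)^{2}\right) 20 = \left(-3 + \left(-15\right)^{2}\right) 20 = \left(-3 + 225\right) 20 = 222 \cdot 20 = 4440$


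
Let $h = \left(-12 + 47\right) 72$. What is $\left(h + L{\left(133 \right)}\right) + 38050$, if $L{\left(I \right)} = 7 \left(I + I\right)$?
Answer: $42432$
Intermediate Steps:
$h = 2520$ ($h = 35 \cdot 72 = 2520$)
$L{\left(I \right)} = 14 I$ ($L{\left(I \right)} = 7 \cdot 2 I = 14 I$)
$\left(h + L{\left(133 \right)}\right) + 38050 = \left(2520 + 14 \cdot 133\right) + 38050 = \left(2520 + 1862\right) + 38050 = 4382 + 38050 = 42432$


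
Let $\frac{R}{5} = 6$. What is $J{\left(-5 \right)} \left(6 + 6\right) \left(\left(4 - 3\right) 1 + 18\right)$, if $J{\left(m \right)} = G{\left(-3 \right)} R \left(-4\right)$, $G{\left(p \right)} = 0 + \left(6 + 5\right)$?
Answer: $-300960$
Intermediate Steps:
$R = 30$ ($R = 5 \cdot 6 = 30$)
$G{\left(p \right)} = 11$ ($G{\left(p \right)} = 0 + 11 = 11$)
$J{\left(m \right)} = -1320$ ($J{\left(m \right)} = 11 \cdot 30 \left(-4\right) = 330 \left(-4\right) = -1320$)
$J{\left(-5 \right)} \left(6 + 6\right) \left(\left(4 - 3\right) 1 + 18\right) = - 1320 \left(6 + 6\right) \left(\left(4 - 3\right) 1 + 18\right) = \left(-1320\right) 12 \left(1 \cdot 1 + 18\right) = - 15840 \left(1 + 18\right) = \left(-15840\right) 19 = -300960$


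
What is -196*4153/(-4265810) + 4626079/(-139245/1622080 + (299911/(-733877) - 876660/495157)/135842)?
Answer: -79005457506263436798560088411451022/1466332763499857543585626585 ≈ -5.3880e+7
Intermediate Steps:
-196*4153/(-4265810) + 4626079/(-139245/1622080 + (299911/(-733877) - 876660/495157)/135842) = -813988*(-1/4265810) + 4626079/(-139245*1/1622080 + (299911*(-1/733877) - 876660*1/495157)*(1/135842)) = 406994/2132905 + 4626079/(-27849/324416 + (-299911/733877 - 876660/495157)*(1/135842)) = 406994/2132905 + 4626079/(-27849/324416 - 791863641847/363384333689*1/135842) = 406994/2132905 + 4626079/(-27849/324416 - 791863641847/49362854656981138) = 406994/2132905 + 4626079/(-687481516288750574257/8007049928199596432704) = 406994/2132905 + 4626079*(-8007049928199596432704/687481516288750574257) = 406994/2132905 - 37041245524795660865806887616/687481516288750574257 = -79005457506263436798560088411451022/1466332763499857543585626585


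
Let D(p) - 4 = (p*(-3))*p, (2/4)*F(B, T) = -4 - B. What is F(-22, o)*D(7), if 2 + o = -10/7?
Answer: -5148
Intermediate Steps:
o = -24/7 (o = -2 - 10/7 = -24/7 ≈ -3.4286)
F(B, T) = -8 - 2*B (F(B, T) = 2*(-4 - B) = -8 - 2*B)
D(p) = 4 - 3*p**2 (D(p) = 4 + (p*(-3))*p = 4 + (-3*p)*p = 4 - 3*p**2)
F(-22, o)*D(7) = (-8 - 2*(-22))*(4 - 3*7**2) = (-8 + 44)*(4 - 3*49) = 36*(4 - 147) = 36*(-143) = -5148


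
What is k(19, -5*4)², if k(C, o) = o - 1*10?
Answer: 900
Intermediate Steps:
k(C, o) = -10 + o (k(C, o) = o - 10 = -10 + o)
k(19, -5*4)² = (-10 - 5*4)² = (-10 - 20)² = (-30)² = 900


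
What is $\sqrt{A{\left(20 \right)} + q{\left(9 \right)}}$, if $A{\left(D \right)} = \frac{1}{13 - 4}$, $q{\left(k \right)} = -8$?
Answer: $\frac{i \sqrt{71}}{3} \approx 2.8087 i$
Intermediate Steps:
$A{\left(D \right)} = \frac{1}{9}$
$\sqrt{A{\left(20 \right)} + q{\left(9 \right)}} = \sqrt{\frac{1}{9} - 8} = \sqrt{- \frac{71}{9}} = \frac{i \sqrt{71}}{3}$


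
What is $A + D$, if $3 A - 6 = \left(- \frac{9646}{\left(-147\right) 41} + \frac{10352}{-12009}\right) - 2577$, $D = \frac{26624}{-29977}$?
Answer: $- \frac{29536681190263}{34439406197} \approx -857.64$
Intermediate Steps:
$D = - \frac{26624}{29977}$ ($D = 26624 \left(- \frac{1}{29977}\right) = - \frac{26624}{29977} \approx -0.88815$)
$A = - \frac{984291087}{1148861}$ ($A = 2 + \frac{\left(- \frac{9646}{\left(-147\right) 41} + \frac{10352}{-12009}\right) - 2577}{3} = 2 + \frac{\left(- \frac{9646}{-6027} + 10352 \left(- \frac{1}{12009}\right)\right) - 2577}{3} = 2 + \frac{\left(\left(-9646\right) \left(- \frac{1}{6027}\right) - \frac{10352}{12009}\right) - 2577}{3} = 2 + \frac{\left(\frac{1378}{861} - \frac{10352}{12009}\right) - 2577}{3} = 2 + \frac{\frac{848370}{1148861} - 2577}{3} = 2 + \frac{1}{3} \left(- \frac{2959766427}{1148861}\right) = 2 - \frac{986588809}{1148861} = - \frac{984291087}{1148861} \approx -856.75$)
$A + D = - \frac{984291087}{1148861} - \frac{26624}{29977} = - \frac{29536681190263}{34439406197}$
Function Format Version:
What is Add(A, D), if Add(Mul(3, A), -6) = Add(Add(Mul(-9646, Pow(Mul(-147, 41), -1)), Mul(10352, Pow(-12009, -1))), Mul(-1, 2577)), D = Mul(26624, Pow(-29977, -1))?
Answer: Rational(-29536681190263, 34439406197) ≈ -857.64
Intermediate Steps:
D = Rational(-26624, 29977) (D = Mul(26624, Rational(-1, 29977)) = Rational(-26624, 29977) ≈ -0.88815)
A = Rational(-984291087, 1148861) (A = Add(2, Mul(Rational(1, 3), Add(Add(Mul(-9646, Pow(Mul(-147, 41), -1)), Mul(10352, Pow(-12009, -1))), Mul(-1, 2577)))) = Add(2, Mul(Rational(1, 3), Add(Add(Mul(-9646, Pow(-6027, -1)), Mul(10352, Rational(-1, 12009))), -2577))) = Add(2, Mul(Rational(1, 3), Add(Add(Mul(-9646, Rational(-1, 6027)), Rational(-10352, 12009)), -2577))) = Add(2, Mul(Rational(1, 3), Add(Add(Rational(1378, 861), Rational(-10352, 12009)), -2577))) = Add(2, Mul(Rational(1, 3), Add(Rational(848370, 1148861), -2577))) = Add(2, Mul(Rational(1, 3), Rational(-2959766427, 1148861))) = Add(2, Rational(-986588809, 1148861)) = Rational(-984291087, 1148861) ≈ -856.75)
Add(A, D) = Add(Rational(-984291087, 1148861), Rational(-26624, 29977)) = Rational(-29536681190263, 34439406197)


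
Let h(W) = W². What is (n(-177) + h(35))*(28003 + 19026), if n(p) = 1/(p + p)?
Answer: 20394078821/354 ≈ 5.7610e+7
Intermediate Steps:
n(p) = 1/(2*p)
(n(-177) + h(35))*(28003 + 19026) = ((½)/(-177) + 35²)*(28003 + 19026) = ((½)*(-1/177) + 1225)*47029 = (-1/354 + 1225)*47029 = (433649/354)*47029 = 20394078821/354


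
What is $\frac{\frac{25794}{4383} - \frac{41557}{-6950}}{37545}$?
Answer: $\frac{13385653}{42358894750} \approx 0.00031601$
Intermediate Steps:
$\frac{\frac{25794}{4383} - \frac{41557}{-6950}}{37545} = \left(25794 \cdot \frac{1}{4383} - - \frac{41557}{6950}\right) \frac{1}{37545} = \left(\frac{2866}{487} + \frac{41557}{6950}\right) \frac{1}{37545} = \frac{40156959}{3384650} \cdot \frac{1}{37545} = \frac{13385653}{42358894750}$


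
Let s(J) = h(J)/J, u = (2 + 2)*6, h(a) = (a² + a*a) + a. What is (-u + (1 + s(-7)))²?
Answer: 1296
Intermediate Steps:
h(a) = a + 2*a² (h(a) = (a² + a²) + a = 2*a² + a = a + 2*a²)
u = 24 (u = 4*6 = 24)
s(J) = 1 + 2*J (s(J) = (J*(1 + 2*J))/J = 1 + 2*J)
(-u + (1 + s(-7)))² = (-1*24 + (1 + (1 + 2*(-7))))² = (-24 + (1 + (1 - 14)))² = (-24 + (1 - 13))² = (-24 - 12)² = (-36)² = 1296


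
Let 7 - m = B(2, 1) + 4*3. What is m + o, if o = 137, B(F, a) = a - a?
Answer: 132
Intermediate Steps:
B(F, a) = 0
m = -5 (m = 7 - (0 + 4*3) = 7 - (0 + 12) = 7 - 1*12 = 7 - 12 = -5)
m + o = -5 + 137 = 132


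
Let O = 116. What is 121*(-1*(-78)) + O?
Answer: 9554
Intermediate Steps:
121*(-1*(-78)) + O = 121*(-1*(-78)) + 116 = 121*78 + 116 = 9438 + 116 = 9554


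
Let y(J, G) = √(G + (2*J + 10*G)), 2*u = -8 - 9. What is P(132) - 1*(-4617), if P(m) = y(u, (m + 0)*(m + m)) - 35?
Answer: 4582 + √383311 ≈ 5201.1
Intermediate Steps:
u = -17/2 (u = (-8 - 9)/2 = (½)*(-17) = -17/2 ≈ -8.5000)
y(J, G) = √(2*J + 11*G)
P(m) = -35 + √(-17 + 22*m²) (P(m) = √(2*(-17/2) + 11*((m + 0)*(m + m))) - 35 = √(-17 + 11*(m*(2*m))) - 35 = √(-17 + 11*(2*m²)) - 35 = √(-17 + 22*m²) - 35 = -35 + √(-17 + 22*m²))
P(132) - 1*(-4617) = (-35 + √(-17 + 22*132²)) - 1*(-4617) = (-35 + √(-17 + 22*17424)) + 4617 = (-35 + √(-17 + 383328)) + 4617 = (-35 + √383311) + 4617 = 4582 + √383311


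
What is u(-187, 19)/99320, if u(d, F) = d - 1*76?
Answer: -263/99320 ≈ -0.0026480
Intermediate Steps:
u(d, F) = -76 + d (u(d, F) = d - 76 = -76 + d)
u(-187, 19)/99320 = (-76 - 187)/99320 = -263*1/99320 = -263/99320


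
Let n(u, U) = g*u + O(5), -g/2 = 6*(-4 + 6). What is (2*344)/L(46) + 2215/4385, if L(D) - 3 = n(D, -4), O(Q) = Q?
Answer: -14731/120149 ≈ -0.12261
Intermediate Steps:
g = -24 (g = -12*(-4 + 6) = -12*2 = -2*12 = -24)
n(u, U) = 5 - 24*u (n(u, U) = -24*u + 5 = 5 - 24*u)
L(D) = 8 - 24*D (L(D) = 3 + (5 - 24*D) = 8 - 24*D)
(2*344)/L(46) + 2215/4385 = (2*344)/(8 - 24*46) + 2215/4385 = 688/(8 - 1104) + 2215*(1/4385) = 688/(-1096) + 443/877 = 688*(-1/1096) + 443/877 = -86/137 + 443/877 = -14731/120149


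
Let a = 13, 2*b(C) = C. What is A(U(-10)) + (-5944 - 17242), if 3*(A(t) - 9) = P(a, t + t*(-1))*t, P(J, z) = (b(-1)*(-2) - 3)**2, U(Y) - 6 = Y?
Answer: -69547/3 ≈ -23182.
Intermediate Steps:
b(C) = C/2
U(Y) = 6 + Y
P(J, z) = 4 (P(J, z) = (((1/2)*(-1))*(-2) - 3)**2 = (-1/2*(-2) - 3)**2 = (1 - 3)**2 = (-2)**2 = 4)
A(t) = 9 + 4*t/3 (A(t) = 9 + (4*t)/3 = 9 + 4*t/3)
A(U(-10)) + (-5944 - 17242) = (9 + 4*(6 - 10)/3) + (-5944 - 17242) = (9 + (4/3)*(-4)) - 23186 = (9 - 16/3) - 23186 = 11/3 - 23186 = -69547/3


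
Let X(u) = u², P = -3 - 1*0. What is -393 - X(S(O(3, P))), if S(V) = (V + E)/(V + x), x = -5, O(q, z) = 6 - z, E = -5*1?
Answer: -394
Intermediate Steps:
P = -3 (P = -3 + 0 = -3)
E = -5
S(V) = 1 (S(V) = (V - 5)/(V - 5) = (-5 + V)/(-5 + V) = 1)
-393 - X(S(O(3, P))) = -393 - 1*1² = -393 - 1*1 = -393 - 1 = -394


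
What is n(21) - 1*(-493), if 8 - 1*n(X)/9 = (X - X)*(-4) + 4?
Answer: 529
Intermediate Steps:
n(X) = 36 (n(X) = 72 - 9*((X - X)*(-4) + 4) = 72 - 9*(0*(-4) + 4) = 72 - 9*(0 + 4) = 72 - 9*4 = 72 - 36 = 36)
n(21) - 1*(-493) = 36 - 1*(-493) = 36 + 493 = 529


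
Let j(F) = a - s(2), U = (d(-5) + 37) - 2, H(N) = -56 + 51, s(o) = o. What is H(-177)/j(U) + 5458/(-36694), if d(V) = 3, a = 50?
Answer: -222727/880656 ≈ -0.25291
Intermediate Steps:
H(N) = -5
U = 38 (U = (3 + 37) - 2 = 40 - 2 = 38)
j(F) = 48 (j(F) = 50 - 1*2 = 50 - 2 = 48)
H(-177)/j(U) + 5458/(-36694) = -5/48 + 5458/(-36694) = -5*1/48 + 5458*(-1/36694) = -5/48 - 2729/18347 = -222727/880656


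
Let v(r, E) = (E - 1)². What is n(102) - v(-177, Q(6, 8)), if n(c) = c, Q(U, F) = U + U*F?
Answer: -2707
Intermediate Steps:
Q(U, F) = U + F*U
v(r, E) = (-1 + E)²
n(102) - v(-177, Q(6, 8)) = 102 - (-1 + 6*(1 + 8))² = 102 - (-1 + 6*9)² = 102 - (-1 + 54)² = 102 - 1*53² = 102 - 1*2809 = 102 - 2809 = -2707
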